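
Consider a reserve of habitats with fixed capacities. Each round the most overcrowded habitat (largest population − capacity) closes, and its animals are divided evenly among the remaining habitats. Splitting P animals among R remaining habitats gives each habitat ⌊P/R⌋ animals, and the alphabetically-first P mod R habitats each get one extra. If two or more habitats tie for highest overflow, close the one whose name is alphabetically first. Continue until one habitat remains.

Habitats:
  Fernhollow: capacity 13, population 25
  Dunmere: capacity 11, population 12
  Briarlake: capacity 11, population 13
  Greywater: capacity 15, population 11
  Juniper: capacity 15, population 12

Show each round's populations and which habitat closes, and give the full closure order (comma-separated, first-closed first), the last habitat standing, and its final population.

Closure order: Fernhollow, Briarlake, Dunmere, Greywater
Last habitat: Juniper with 73 animals

Round 1: Briarlake=13 Dunmere=12 Fernhollow=25 Greywater=11 Juniper=12 → close Fernhollow (overflow 12)
  25÷4 = 6 each, +1 to first 1
Round 2: Briarlake=20 Dunmere=18 Greywater=17 Juniper=18 → close Briarlake (overflow 9)
  20÷3 = 6 each, +1 to first 2
Round 3: Dunmere=25 Greywater=24 Juniper=24 → close Dunmere (overflow 14)
  25÷2 = 12 each, +1 to first 1
Round 4: Greywater=37 Juniper=36 → close Greywater (overflow 22)
  37÷1 = 37 each, +1 to first 0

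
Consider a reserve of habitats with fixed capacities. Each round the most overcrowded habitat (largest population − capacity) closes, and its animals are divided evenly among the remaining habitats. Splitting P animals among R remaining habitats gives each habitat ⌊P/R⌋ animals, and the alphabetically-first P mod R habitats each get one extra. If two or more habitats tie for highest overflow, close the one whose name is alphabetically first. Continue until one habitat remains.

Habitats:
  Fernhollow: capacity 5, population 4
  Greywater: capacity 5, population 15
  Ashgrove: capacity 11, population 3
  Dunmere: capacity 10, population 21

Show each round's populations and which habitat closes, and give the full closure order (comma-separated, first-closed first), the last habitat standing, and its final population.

Round 1: Ashgrove=3 Dunmere=21 Fernhollow=4 Greywater=15 → close Dunmere (overflow 11)
  21÷3 = 7 each, +1 to first 0
Round 2: Ashgrove=10 Fernhollow=11 Greywater=22 → close Greywater (overflow 17)
  22÷2 = 11 each, +1 to first 0
Round 3: Ashgrove=21 Fernhollow=22 → close Fernhollow (overflow 17)
  22÷1 = 22 each, +1 to first 0

Closure order: Dunmere, Greywater, Fernhollow
Last habitat: Ashgrove with 43 animals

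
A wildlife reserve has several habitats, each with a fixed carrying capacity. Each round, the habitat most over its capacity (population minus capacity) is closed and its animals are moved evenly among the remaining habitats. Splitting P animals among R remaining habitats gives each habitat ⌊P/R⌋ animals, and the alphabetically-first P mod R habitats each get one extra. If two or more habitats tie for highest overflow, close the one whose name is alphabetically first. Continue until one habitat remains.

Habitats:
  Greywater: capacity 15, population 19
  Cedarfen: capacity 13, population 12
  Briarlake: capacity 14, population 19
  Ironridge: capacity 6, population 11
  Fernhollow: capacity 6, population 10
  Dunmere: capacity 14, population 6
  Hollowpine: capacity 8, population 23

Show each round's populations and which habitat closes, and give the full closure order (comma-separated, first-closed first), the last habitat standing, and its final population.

Round 1: Briarlake=19 Cedarfen=12 Dunmere=6 Fernhollow=10 Greywater=19 Hollowpine=23 Ironridge=11 → close Hollowpine (overflow 15)
  23÷6 = 3 each, +1 to first 5
Round 2: Briarlake=23 Cedarfen=16 Dunmere=10 Fernhollow=14 Greywater=23 Ironridge=14 → close Briarlake (overflow 9)
  23÷5 = 4 each, +1 to first 3
Round 3: Cedarfen=21 Dunmere=15 Fernhollow=19 Greywater=27 Ironridge=18 → close Fernhollow (overflow 13)
  19÷4 = 4 each, +1 to first 3
Round 4: Cedarfen=26 Dunmere=20 Greywater=32 Ironridge=22 → close Greywater (overflow 17)
  32÷3 = 10 each, +1 to first 2
Round 5: Cedarfen=37 Dunmere=31 Ironridge=32 → close Ironridge (overflow 26)
  32÷2 = 16 each, +1 to first 0
Round 6: Cedarfen=53 Dunmere=47 → close Cedarfen (overflow 40)
  53÷1 = 53 each, +1 to first 0

Closure order: Hollowpine, Briarlake, Fernhollow, Greywater, Ironridge, Cedarfen
Last habitat: Dunmere with 100 animals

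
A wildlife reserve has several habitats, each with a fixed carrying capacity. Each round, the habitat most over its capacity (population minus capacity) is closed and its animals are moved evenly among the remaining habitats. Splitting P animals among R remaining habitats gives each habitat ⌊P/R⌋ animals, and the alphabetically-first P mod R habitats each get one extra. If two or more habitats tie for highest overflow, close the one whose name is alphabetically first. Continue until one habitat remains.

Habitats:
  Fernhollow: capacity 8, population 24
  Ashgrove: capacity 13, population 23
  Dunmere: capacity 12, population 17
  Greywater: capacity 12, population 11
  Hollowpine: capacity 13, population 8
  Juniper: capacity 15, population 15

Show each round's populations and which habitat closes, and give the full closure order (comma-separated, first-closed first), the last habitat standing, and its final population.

Closure order: Fernhollow, Ashgrove, Dunmere, Greywater, Juniper
Last habitat: Hollowpine with 98 animals

Round 1: Ashgrove=23 Dunmere=17 Fernhollow=24 Greywater=11 Hollowpine=8 Juniper=15 → close Fernhollow (overflow 16)
  24÷5 = 4 each, +1 to first 4
Round 2: Ashgrove=28 Dunmere=22 Greywater=16 Hollowpine=13 Juniper=19 → close Ashgrove (overflow 15)
  28÷4 = 7 each, +1 to first 0
Round 3: Dunmere=29 Greywater=23 Hollowpine=20 Juniper=26 → close Dunmere (overflow 17)
  29÷3 = 9 each, +1 to first 2
Round 4: Greywater=33 Hollowpine=30 Juniper=35 → close Greywater (overflow 21)
  33÷2 = 16 each, +1 to first 1
Round 5: Hollowpine=47 Juniper=51 → close Juniper (overflow 36)
  51÷1 = 51 each, +1 to first 0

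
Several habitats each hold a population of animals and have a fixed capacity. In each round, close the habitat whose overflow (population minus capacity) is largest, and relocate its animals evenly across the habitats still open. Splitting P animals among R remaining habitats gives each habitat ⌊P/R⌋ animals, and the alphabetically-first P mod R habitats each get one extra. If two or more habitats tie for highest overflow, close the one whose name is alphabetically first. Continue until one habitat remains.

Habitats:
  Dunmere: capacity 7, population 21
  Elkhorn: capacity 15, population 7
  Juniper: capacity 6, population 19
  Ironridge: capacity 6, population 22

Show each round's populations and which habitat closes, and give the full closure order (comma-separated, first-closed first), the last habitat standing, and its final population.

Round 1: Dunmere=21 Elkhorn=7 Ironridge=22 Juniper=19 → close Ironridge (overflow 16)
  22÷3 = 7 each, +1 to first 1
Round 2: Dunmere=29 Elkhorn=14 Juniper=26 → close Dunmere (overflow 22)
  29÷2 = 14 each, +1 to first 1
Round 3: Elkhorn=29 Juniper=40 → close Juniper (overflow 34)
  40÷1 = 40 each, +1 to first 0

Closure order: Ironridge, Dunmere, Juniper
Last habitat: Elkhorn with 69 animals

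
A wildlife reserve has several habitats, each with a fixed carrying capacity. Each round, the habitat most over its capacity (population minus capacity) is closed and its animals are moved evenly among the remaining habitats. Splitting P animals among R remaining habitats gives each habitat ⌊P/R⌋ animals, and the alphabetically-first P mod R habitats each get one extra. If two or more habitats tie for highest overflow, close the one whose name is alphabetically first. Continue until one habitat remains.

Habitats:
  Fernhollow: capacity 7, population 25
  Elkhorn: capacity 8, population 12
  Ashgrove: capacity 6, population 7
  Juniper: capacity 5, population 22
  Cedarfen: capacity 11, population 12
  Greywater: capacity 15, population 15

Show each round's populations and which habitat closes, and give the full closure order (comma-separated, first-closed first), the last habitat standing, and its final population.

Closure order: Fernhollow, Juniper, Elkhorn, Ashgrove, Cedarfen
Last habitat: Greywater with 93 animals

Round 1: Ashgrove=7 Cedarfen=12 Elkhorn=12 Fernhollow=25 Greywater=15 Juniper=22 → close Fernhollow (overflow 18)
  25÷5 = 5 each, +1 to first 0
Round 2: Ashgrove=12 Cedarfen=17 Elkhorn=17 Greywater=20 Juniper=27 → close Juniper (overflow 22)
  27÷4 = 6 each, +1 to first 3
Round 3: Ashgrove=19 Cedarfen=24 Elkhorn=24 Greywater=26 → close Elkhorn (overflow 16)
  24÷3 = 8 each, +1 to first 0
Round 4: Ashgrove=27 Cedarfen=32 Greywater=34 → close Ashgrove (overflow 21)
  27÷2 = 13 each, +1 to first 1
Round 5: Cedarfen=46 Greywater=47 → close Cedarfen (overflow 35)
  46÷1 = 46 each, +1 to first 0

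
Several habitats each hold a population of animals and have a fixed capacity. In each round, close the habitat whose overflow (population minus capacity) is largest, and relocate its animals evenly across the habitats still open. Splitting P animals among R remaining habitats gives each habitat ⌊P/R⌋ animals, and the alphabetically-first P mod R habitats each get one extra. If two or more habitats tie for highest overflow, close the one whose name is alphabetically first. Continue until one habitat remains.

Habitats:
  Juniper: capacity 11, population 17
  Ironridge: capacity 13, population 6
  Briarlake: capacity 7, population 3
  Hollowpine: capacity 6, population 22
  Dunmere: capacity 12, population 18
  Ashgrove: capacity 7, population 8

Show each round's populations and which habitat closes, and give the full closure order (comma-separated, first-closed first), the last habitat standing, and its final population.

Closure order: Hollowpine, Dunmere, Juniper, Ashgrove, Briarlake
Last habitat: Ironridge with 74 animals

Round 1: Ashgrove=8 Briarlake=3 Dunmere=18 Hollowpine=22 Ironridge=6 Juniper=17 → close Hollowpine (overflow 16)
  22÷5 = 4 each, +1 to first 2
Round 2: Ashgrove=13 Briarlake=8 Dunmere=22 Ironridge=10 Juniper=21 → close Dunmere (overflow 10)
  22÷4 = 5 each, +1 to first 2
Round 3: Ashgrove=19 Briarlake=14 Ironridge=15 Juniper=26 → close Juniper (overflow 15)
  26÷3 = 8 each, +1 to first 2
Round 4: Ashgrove=28 Briarlake=23 Ironridge=23 → close Ashgrove (overflow 21)
  28÷2 = 14 each, +1 to first 0
Round 5: Briarlake=37 Ironridge=37 → close Briarlake (overflow 30)
  37÷1 = 37 each, +1 to first 0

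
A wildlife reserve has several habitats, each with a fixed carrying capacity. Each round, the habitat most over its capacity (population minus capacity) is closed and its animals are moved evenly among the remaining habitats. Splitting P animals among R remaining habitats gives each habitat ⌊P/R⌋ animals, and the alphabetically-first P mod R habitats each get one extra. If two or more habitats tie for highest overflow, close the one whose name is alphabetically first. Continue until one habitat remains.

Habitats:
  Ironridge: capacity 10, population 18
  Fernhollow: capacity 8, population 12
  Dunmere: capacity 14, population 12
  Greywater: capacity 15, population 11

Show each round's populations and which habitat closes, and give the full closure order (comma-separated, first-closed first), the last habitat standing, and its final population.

Closure order: Ironridge, Fernhollow, Dunmere
Last habitat: Greywater with 53 animals

Round 1: Dunmere=12 Fernhollow=12 Greywater=11 Ironridge=18 → close Ironridge (overflow 8)
  18÷3 = 6 each, +1 to first 0
Round 2: Dunmere=18 Fernhollow=18 Greywater=17 → close Fernhollow (overflow 10)
  18÷2 = 9 each, +1 to first 0
Round 3: Dunmere=27 Greywater=26 → close Dunmere (overflow 13)
  27÷1 = 27 each, +1 to first 0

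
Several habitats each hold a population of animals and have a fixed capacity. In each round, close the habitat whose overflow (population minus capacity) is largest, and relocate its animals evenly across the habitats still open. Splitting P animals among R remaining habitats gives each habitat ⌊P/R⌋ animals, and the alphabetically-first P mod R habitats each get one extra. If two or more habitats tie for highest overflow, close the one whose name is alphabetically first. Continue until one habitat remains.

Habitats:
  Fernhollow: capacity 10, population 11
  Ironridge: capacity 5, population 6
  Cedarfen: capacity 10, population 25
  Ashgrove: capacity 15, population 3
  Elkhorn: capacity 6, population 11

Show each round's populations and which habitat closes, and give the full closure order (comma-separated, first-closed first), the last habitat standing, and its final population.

Closure order: Cedarfen, Elkhorn, Fernhollow, Ironridge
Last habitat: Ashgrove with 56 animals

Round 1: Ashgrove=3 Cedarfen=25 Elkhorn=11 Fernhollow=11 Ironridge=6 → close Cedarfen (overflow 15)
  25÷4 = 6 each, +1 to first 1
Round 2: Ashgrove=10 Elkhorn=17 Fernhollow=17 Ironridge=12 → close Elkhorn (overflow 11)
  17÷3 = 5 each, +1 to first 2
Round 3: Ashgrove=16 Fernhollow=23 Ironridge=17 → close Fernhollow (overflow 13)
  23÷2 = 11 each, +1 to first 1
Round 4: Ashgrove=28 Ironridge=28 → close Ironridge (overflow 23)
  28÷1 = 28 each, +1 to first 0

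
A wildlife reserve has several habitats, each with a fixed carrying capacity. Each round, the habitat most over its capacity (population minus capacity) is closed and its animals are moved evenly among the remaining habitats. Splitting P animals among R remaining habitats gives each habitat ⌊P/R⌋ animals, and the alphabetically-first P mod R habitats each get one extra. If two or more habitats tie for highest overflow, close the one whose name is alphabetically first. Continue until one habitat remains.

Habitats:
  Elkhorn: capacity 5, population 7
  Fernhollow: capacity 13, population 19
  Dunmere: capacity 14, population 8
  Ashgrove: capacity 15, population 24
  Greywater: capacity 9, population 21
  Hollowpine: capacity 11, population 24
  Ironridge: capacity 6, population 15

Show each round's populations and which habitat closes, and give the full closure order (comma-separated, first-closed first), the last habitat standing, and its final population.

Round 1: Ashgrove=24 Dunmere=8 Elkhorn=7 Fernhollow=19 Greywater=21 Hollowpine=24 Ironridge=15 → close Hollowpine (overflow 13)
  24÷6 = 4 each, +1 to first 0
Round 2: Ashgrove=28 Dunmere=12 Elkhorn=11 Fernhollow=23 Greywater=25 Ironridge=19 → close Greywater (overflow 16)
  25÷5 = 5 each, +1 to first 0
Round 3: Ashgrove=33 Dunmere=17 Elkhorn=16 Fernhollow=28 Ironridge=24 → close Ashgrove (overflow 18)
  33÷4 = 8 each, +1 to first 1
Round 4: Dunmere=26 Elkhorn=24 Fernhollow=36 Ironridge=32 → close Ironridge (overflow 26)
  32÷3 = 10 each, +1 to first 2
Round 5: Dunmere=37 Elkhorn=35 Fernhollow=46 → close Fernhollow (overflow 33)
  46÷2 = 23 each, +1 to first 0
Round 6: Dunmere=60 Elkhorn=58 → close Elkhorn (overflow 53)
  58÷1 = 58 each, +1 to first 0

Closure order: Hollowpine, Greywater, Ashgrove, Ironridge, Fernhollow, Elkhorn
Last habitat: Dunmere with 118 animals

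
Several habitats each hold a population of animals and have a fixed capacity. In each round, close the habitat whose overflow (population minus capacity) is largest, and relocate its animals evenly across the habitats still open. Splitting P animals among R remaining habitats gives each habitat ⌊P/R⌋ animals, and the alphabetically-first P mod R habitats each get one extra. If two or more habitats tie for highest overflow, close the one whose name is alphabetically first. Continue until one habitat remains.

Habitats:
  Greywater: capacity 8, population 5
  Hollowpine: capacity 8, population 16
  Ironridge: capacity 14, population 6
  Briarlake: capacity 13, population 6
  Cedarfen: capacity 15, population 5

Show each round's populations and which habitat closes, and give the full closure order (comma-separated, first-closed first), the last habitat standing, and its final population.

Closure order: Hollowpine, Greywater, Briarlake, Ironridge
Last habitat: Cedarfen with 38 animals

Round 1: Briarlake=6 Cedarfen=5 Greywater=5 Hollowpine=16 Ironridge=6 → close Hollowpine (overflow 8)
  16÷4 = 4 each, +1 to first 0
Round 2: Briarlake=10 Cedarfen=9 Greywater=9 Ironridge=10 → close Greywater (overflow 1)
  9÷3 = 3 each, +1 to first 0
Round 3: Briarlake=13 Cedarfen=12 Ironridge=13 → close Briarlake (overflow 0)
  13÷2 = 6 each, +1 to first 1
Round 4: Cedarfen=19 Ironridge=19 → close Ironridge (overflow 5)
  19÷1 = 19 each, +1 to first 0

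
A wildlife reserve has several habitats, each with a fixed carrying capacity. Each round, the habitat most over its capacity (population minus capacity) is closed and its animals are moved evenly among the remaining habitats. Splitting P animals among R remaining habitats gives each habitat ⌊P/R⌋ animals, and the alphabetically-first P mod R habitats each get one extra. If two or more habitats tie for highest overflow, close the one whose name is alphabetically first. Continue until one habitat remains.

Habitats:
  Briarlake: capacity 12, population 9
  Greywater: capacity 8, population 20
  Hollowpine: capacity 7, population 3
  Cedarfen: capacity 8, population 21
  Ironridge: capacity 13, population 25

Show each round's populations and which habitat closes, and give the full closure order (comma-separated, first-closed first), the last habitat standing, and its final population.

Round 1: Briarlake=9 Cedarfen=21 Greywater=20 Hollowpine=3 Ironridge=25 → close Cedarfen (overflow 13)
  21÷4 = 5 each, +1 to first 1
Round 2: Briarlake=15 Greywater=25 Hollowpine=8 Ironridge=30 → close Greywater (overflow 17)
  25÷3 = 8 each, +1 to first 1
Round 3: Briarlake=24 Hollowpine=16 Ironridge=38 → close Ironridge (overflow 25)
  38÷2 = 19 each, +1 to first 0
Round 4: Briarlake=43 Hollowpine=35 → close Briarlake (overflow 31)
  43÷1 = 43 each, +1 to first 0

Closure order: Cedarfen, Greywater, Ironridge, Briarlake
Last habitat: Hollowpine with 78 animals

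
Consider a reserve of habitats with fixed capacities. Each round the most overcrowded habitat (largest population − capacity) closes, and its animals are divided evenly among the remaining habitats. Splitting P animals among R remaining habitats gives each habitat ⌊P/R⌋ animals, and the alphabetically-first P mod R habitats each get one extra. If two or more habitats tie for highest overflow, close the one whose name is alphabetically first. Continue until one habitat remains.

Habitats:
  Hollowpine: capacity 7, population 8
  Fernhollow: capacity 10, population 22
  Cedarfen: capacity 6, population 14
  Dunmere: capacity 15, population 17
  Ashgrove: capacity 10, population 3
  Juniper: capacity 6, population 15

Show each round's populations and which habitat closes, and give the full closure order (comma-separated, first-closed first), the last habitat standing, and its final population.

Closure order: Fernhollow, Cedarfen, Juniper, Dunmere, Hollowpine
Last habitat: Ashgrove with 79 animals

Round 1: Ashgrove=3 Cedarfen=14 Dunmere=17 Fernhollow=22 Hollowpine=8 Juniper=15 → close Fernhollow (overflow 12)
  22÷5 = 4 each, +1 to first 2
Round 2: Ashgrove=8 Cedarfen=19 Dunmere=21 Hollowpine=12 Juniper=19 → close Cedarfen (overflow 13)
  19÷4 = 4 each, +1 to first 3
Round 3: Ashgrove=13 Dunmere=26 Hollowpine=17 Juniper=23 → close Juniper (overflow 17)
  23÷3 = 7 each, +1 to first 2
Round 4: Ashgrove=21 Dunmere=34 Hollowpine=24 → close Dunmere (overflow 19)
  34÷2 = 17 each, +1 to first 0
Round 5: Ashgrove=38 Hollowpine=41 → close Hollowpine (overflow 34)
  41÷1 = 41 each, +1 to first 0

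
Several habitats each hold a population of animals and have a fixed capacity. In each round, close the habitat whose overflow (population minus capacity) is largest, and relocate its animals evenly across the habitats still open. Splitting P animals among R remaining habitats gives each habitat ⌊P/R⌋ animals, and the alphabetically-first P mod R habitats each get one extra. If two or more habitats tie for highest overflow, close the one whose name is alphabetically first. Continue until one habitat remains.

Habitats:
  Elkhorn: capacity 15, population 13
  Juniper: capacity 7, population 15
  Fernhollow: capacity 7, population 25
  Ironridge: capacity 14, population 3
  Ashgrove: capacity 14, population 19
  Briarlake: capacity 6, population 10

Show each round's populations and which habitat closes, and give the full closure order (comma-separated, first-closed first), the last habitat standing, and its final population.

Closure order: Fernhollow, Juniper, Ashgrove, Briarlake, Elkhorn
Last habitat: Ironridge with 85 animals

Round 1: Ashgrove=19 Briarlake=10 Elkhorn=13 Fernhollow=25 Ironridge=3 Juniper=15 → close Fernhollow (overflow 18)
  25÷5 = 5 each, +1 to first 0
Round 2: Ashgrove=24 Briarlake=15 Elkhorn=18 Ironridge=8 Juniper=20 → close Juniper (overflow 13)
  20÷4 = 5 each, +1 to first 0
Round 3: Ashgrove=29 Briarlake=20 Elkhorn=23 Ironridge=13 → close Ashgrove (overflow 15)
  29÷3 = 9 each, +1 to first 2
Round 4: Briarlake=30 Elkhorn=33 Ironridge=22 → close Briarlake (overflow 24)
  30÷2 = 15 each, +1 to first 0
Round 5: Elkhorn=48 Ironridge=37 → close Elkhorn (overflow 33)
  48÷1 = 48 each, +1 to first 0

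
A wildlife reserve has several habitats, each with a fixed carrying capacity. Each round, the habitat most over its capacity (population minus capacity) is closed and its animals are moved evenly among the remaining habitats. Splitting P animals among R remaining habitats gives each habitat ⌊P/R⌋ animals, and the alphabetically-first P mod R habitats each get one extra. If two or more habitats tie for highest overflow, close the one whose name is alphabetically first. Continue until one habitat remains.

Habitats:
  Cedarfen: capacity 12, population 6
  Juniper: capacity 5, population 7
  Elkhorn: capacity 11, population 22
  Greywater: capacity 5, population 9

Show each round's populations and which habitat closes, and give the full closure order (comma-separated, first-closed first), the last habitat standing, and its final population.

Round 1: Cedarfen=6 Elkhorn=22 Greywater=9 Juniper=7 → close Elkhorn (overflow 11)
  22÷3 = 7 each, +1 to first 1
Round 2: Cedarfen=14 Greywater=16 Juniper=14 → close Greywater (overflow 11)
  16÷2 = 8 each, +1 to first 0
Round 3: Cedarfen=22 Juniper=22 → close Juniper (overflow 17)
  22÷1 = 22 each, +1 to first 0

Closure order: Elkhorn, Greywater, Juniper
Last habitat: Cedarfen with 44 animals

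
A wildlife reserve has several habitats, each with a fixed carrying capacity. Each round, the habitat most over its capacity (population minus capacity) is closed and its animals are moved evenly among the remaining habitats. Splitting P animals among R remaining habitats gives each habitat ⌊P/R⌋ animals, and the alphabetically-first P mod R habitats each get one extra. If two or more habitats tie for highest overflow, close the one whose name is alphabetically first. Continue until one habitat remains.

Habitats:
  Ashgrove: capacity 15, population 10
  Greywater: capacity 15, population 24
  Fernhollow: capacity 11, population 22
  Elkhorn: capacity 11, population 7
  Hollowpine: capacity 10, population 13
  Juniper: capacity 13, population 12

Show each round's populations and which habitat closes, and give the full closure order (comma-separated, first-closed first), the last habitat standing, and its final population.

Round 1: Ashgrove=10 Elkhorn=7 Fernhollow=22 Greywater=24 Hollowpine=13 Juniper=12 → close Fernhollow (overflow 11)
  22÷5 = 4 each, +1 to first 2
Round 2: Ashgrove=15 Elkhorn=12 Greywater=28 Hollowpine=17 Juniper=16 → close Greywater (overflow 13)
  28÷4 = 7 each, +1 to first 0
Round 3: Ashgrove=22 Elkhorn=19 Hollowpine=24 Juniper=23 → close Hollowpine (overflow 14)
  24÷3 = 8 each, +1 to first 0
Round 4: Ashgrove=30 Elkhorn=27 Juniper=31 → close Juniper (overflow 18)
  31÷2 = 15 each, +1 to first 1
Round 5: Ashgrove=46 Elkhorn=42 → close Ashgrove (overflow 31)
  46÷1 = 46 each, +1 to first 0

Closure order: Fernhollow, Greywater, Hollowpine, Juniper, Ashgrove
Last habitat: Elkhorn with 88 animals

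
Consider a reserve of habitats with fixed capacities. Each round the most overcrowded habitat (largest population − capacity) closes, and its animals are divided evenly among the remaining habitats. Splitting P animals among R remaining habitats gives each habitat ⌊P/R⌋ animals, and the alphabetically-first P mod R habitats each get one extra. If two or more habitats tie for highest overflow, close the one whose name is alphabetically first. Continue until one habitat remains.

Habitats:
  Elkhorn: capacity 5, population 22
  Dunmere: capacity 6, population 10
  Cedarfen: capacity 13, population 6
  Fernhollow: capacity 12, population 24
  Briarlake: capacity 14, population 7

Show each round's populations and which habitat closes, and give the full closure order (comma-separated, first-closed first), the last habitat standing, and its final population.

Round 1: Briarlake=7 Cedarfen=6 Dunmere=10 Elkhorn=22 Fernhollow=24 → close Elkhorn (overflow 17)
  22÷4 = 5 each, +1 to first 2
Round 2: Briarlake=13 Cedarfen=12 Dunmere=15 Fernhollow=29 → close Fernhollow (overflow 17)
  29÷3 = 9 each, +1 to first 2
Round 3: Briarlake=23 Cedarfen=22 Dunmere=24 → close Dunmere (overflow 18)
  24÷2 = 12 each, +1 to first 0
Round 4: Briarlake=35 Cedarfen=34 → close Briarlake (overflow 21)
  35÷1 = 35 each, +1 to first 0

Closure order: Elkhorn, Fernhollow, Dunmere, Briarlake
Last habitat: Cedarfen with 69 animals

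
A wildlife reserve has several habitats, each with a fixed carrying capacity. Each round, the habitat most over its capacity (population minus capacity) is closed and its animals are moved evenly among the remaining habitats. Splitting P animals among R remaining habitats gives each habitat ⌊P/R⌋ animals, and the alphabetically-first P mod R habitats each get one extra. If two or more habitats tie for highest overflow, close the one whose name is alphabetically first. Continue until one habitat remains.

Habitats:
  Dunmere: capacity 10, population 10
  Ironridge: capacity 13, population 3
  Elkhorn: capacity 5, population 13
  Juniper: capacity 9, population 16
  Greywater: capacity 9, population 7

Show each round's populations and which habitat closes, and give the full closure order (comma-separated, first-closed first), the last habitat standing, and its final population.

Round 1: Dunmere=10 Elkhorn=13 Greywater=7 Ironridge=3 Juniper=16 → close Elkhorn (overflow 8)
  13÷4 = 3 each, +1 to first 1
Round 2: Dunmere=14 Greywater=10 Ironridge=6 Juniper=19 → close Juniper (overflow 10)
  19÷3 = 6 each, +1 to first 1
Round 3: Dunmere=21 Greywater=16 Ironridge=12 → close Dunmere (overflow 11)
  21÷2 = 10 each, +1 to first 1
Round 4: Greywater=27 Ironridge=22 → close Greywater (overflow 18)
  27÷1 = 27 each, +1 to first 0

Closure order: Elkhorn, Juniper, Dunmere, Greywater
Last habitat: Ironridge with 49 animals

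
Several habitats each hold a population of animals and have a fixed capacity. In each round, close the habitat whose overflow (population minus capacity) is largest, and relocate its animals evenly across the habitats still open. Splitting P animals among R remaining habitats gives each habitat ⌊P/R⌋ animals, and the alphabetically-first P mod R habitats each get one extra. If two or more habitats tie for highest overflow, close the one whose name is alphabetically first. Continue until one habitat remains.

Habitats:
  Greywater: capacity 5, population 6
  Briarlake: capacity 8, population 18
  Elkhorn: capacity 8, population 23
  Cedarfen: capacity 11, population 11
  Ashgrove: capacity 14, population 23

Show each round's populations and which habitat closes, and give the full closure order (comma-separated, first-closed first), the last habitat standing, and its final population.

Closure order: Elkhorn, Briarlake, Ashgrove, Cedarfen
Last habitat: Greywater with 81 animals

Round 1: Ashgrove=23 Briarlake=18 Cedarfen=11 Elkhorn=23 Greywater=6 → close Elkhorn (overflow 15)
  23÷4 = 5 each, +1 to first 3
Round 2: Ashgrove=29 Briarlake=24 Cedarfen=17 Greywater=11 → close Briarlake (overflow 16)
  24÷3 = 8 each, +1 to first 0
Round 3: Ashgrove=37 Cedarfen=25 Greywater=19 → close Ashgrove (overflow 23)
  37÷2 = 18 each, +1 to first 1
Round 4: Cedarfen=44 Greywater=37 → close Cedarfen (overflow 33)
  44÷1 = 44 each, +1 to first 0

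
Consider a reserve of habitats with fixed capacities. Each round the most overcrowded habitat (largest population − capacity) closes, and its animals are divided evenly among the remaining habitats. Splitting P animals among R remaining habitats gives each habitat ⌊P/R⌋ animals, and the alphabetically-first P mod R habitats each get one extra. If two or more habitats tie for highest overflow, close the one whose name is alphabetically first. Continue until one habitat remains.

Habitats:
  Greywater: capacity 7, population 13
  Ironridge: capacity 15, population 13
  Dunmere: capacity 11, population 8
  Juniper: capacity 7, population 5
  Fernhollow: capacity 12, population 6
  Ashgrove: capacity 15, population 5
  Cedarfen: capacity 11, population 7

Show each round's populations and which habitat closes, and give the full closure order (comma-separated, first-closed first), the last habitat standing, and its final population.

Round 1: Ashgrove=5 Cedarfen=7 Dunmere=8 Fernhollow=6 Greywater=13 Ironridge=13 Juniper=5 → close Greywater (overflow 6)
  13÷6 = 2 each, +1 to first 1
Round 2: Ashgrove=8 Cedarfen=9 Dunmere=10 Fernhollow=8 Ironridge=15 Juniper=7 → close Ironridge (overflow 0)
  15÷5 = 3 each, +1 to first 0
Round 3: Ashgrove=11 Cedarfen=12 Dunmere=13 Fernhollow=11 Juniper=10 → close Juniper (overflow 3)
  10÷4 = 2 each, +1 to first 2
Round 4: Ashgrove=14 Cedarfen=15 Dunmere=15 Fernhollow=13 → close Cedarfen (overflow 4)
  15÷3 = 5 each, +1 to first 0
Round 5: Ashgrove=19 Dunmere=20 Fernhollow=18 → close Dunmere (overflow 9)
  20÷2 = 10 each, +1 to first 0
Round 6: Ashgrove=29 Fernhollow=28 → close Fernhollow (overflow 16)
  28÷1 = 28 each, +1 to first 0

Closure order: Greywater, Ironridge, Juniper, Cedarfen, Dunmere, Fernhollow
Last habitat: Ashgrove with 57 animals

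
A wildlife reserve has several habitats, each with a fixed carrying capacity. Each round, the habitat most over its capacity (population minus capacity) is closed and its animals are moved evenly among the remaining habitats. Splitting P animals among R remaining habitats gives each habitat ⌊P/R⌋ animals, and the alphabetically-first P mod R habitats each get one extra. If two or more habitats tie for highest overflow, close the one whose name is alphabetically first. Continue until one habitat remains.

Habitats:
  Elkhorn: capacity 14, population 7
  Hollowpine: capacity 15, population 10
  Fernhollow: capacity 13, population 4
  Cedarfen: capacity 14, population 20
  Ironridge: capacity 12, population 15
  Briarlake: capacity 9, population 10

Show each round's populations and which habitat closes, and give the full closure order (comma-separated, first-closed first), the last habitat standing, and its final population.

Round 1: Briarlake=10 Cedarfen=20 Elkhorn=7 Fernhollow=4 Hollowpine=10 Ironridge=15 → close Cedarfen (overflow 6)
  20÷5 = 4 each, +1 to first 0
Round 2: Briarlake=14 Elkhorn=11 Fernhollow=8 Hollowpine=14 Ironridge=19 → close Ironridge (overflow 7)
  19÷4 = 4 each, +1 to first 3
Round 3: Briarlake=19 Elkhorn=16 Fernhollow=13 Hollowpine=18 → close Briarlake (overflow 10)
  19÷3 = 6 each, +1 to first 1
Round 4: Elkhorn=23 Fernhollow=19 Hollowpine=24 → close Elkhorn (overflow 9)
  23÷2 = 11 each, +1 to first 1
Round 5: Fernhollow=31 Hollowpine=35 → close Hollowpine (overflow 20)
  35÷1 = 35 each, +1 to first 0

Closure order: Cedarfen, Ironridge, Briarlake, Elkhorn, Hollowpine
Last habitat: Fernhollow with 66 animals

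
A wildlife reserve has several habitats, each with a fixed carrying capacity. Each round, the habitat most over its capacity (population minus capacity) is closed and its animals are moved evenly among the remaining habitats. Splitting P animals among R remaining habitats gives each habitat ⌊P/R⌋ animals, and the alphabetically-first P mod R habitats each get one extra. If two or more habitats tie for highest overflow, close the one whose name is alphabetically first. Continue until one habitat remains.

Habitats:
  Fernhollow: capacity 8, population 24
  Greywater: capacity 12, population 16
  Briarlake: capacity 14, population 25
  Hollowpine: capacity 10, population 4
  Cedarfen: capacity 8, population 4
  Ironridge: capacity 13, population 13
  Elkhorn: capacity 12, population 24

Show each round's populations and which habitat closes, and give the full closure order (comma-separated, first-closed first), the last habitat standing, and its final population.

Closure order: Fernhollow, Elkhorn, Briarlake, Greywater, Ironridge, Cedarfen
Last habitat: Hollowpine with 110 animals

Round 1: Briarlake=25 Cedarfen=4 Elkhorn=24 Fernhollow=24 Greywater=16 Hollowpine=4 Ironridge=13 → close Fernhollow (overflow 16)
  24÷6 = 4 each, +1 to first 0
Round 2: Briarlake=29 Cedarfen=8 Elkhorn=28 Greywater=20 Hollowpine=8 Ironridge=17 → close Elkhorn (overflow 16)
  28÷5 = 5 each, +1 to first 3
Round 3: Briarlake=35 Cedarfen=14 Greywater=26 Hollowpine=13 Ironridge=22 → close Briarlake (overflow 21)
  35÷4 = 8 each, +1 to first 3
Round 4: Cedarfen=23 Greywater=35 Hollowpine=22 Ironridge=30 → close Greywater (overflow 23)
  35÷3 = 11 each, +1 to first 2
Round 5: Cedarfen=35 Hollowpine=34 Ironridge=41 → close Ironridge (overflow 28)
  41÷2 = 20 each, +1 to first 1
Round 6: Cedarfen=56 Hollowpine=54 → close Cedarfen (overflow 48)
  56÷1 = 56 each, +1 to first 0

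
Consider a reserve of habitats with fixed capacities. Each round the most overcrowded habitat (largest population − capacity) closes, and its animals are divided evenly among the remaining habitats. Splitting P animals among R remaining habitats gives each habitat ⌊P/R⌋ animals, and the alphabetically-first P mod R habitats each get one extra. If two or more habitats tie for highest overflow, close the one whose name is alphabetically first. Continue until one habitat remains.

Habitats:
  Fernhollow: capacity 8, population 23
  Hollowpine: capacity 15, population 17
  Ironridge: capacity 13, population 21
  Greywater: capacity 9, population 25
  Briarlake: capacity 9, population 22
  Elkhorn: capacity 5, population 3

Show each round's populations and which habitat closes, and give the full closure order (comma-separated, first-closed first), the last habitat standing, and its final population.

Closure order: Greywater, Fernhollow, Briarlake, Ironridge, Hollowpine
Last habitat: Elkhorn with 111 animals

Round 1: Briarlake=22 Elkhorn=3 Fernhollow=23 Greywater=25 Hollowpine=17 Ironridge=21 → close Greywater (overflow 16)
  25÷5 = 5 each, +1 to first 0
Round 2: Briarlake=27 Elkhorn=8 Fernhollow=28 Hollowpine=22 Ironridge=26 → close Fernhollow (overflow 20)
  28÷4 = 7 each, +1 to first 0
Round 3: Briarlake=34 Elkhorn=15 Hollowpine=29 Ironridge=33 → close Briarlake (overflow 25)
  34÷3 = 11 each, +1 to first 1
Round 4: Elkhorn=27 Hollowpine=40 Ironridge=44 → close Ironridge (overflow 31)
  44÷2 = 22 each, +1 to first 0
Round 5: Elkhorn=49 Hollowpine=62 → close Hollowpine (overflow 47)
  62÷1 = 62 each, +1 to first 0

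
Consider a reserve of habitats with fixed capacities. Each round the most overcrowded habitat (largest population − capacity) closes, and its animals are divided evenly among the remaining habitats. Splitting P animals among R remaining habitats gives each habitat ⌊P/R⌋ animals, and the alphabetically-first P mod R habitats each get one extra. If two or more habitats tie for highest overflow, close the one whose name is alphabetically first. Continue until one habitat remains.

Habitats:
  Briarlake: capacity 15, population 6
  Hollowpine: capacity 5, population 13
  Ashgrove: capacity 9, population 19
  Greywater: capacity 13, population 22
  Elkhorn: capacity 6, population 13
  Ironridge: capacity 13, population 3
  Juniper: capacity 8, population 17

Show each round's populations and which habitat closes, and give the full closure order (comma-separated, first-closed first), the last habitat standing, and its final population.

Round 1: Ashgrove=19 Briarlake=6 Elkhorn=13 Greywater=22 Hollowpine=13 Ironridge=3 Juniper=17 → close Ashgrove (overflow 10)
  19÷6 = 3 each, +1 to first 1
Round 2: Briarlake=10 Elkhorn=16 Greywater=25 Hollowpine=16 Ironridge=6 Juniper=20 → close Greywater (overflow 12)
  25÷5 = 5 each, +1 to first 0
Round 3: Briarlake=15 Elkhorn=21 Hollowpine=21 Ironridge=11 Juniper=25 → close Juniper (overflow 17)
  25÷4 = 6 each, +1 to first 1
Round 4: Briarlake=22 Elkhorn=27 Hollowpine=27 Ironridge=17 → close Hollowpine (overflow 22)
  27÷3 = 9 each, +1 to first 0
Round 5: Briarlake=31 Elkhorn=36 Ironridge=26 → close Elkhorn (overflow 30)
  36÷2 = 18 each, +1 to first 0
Round 6: Briarlake=49 Ironridge=44 → close Briarlake (overflow 34)
  49÷1 = 49 each, +1 to first 0

Closure order: Ashgrove, Greywater, Juniper, Hollowpine, Elkhorn, Briarlake
Last habitat: Ironridge with 93 animals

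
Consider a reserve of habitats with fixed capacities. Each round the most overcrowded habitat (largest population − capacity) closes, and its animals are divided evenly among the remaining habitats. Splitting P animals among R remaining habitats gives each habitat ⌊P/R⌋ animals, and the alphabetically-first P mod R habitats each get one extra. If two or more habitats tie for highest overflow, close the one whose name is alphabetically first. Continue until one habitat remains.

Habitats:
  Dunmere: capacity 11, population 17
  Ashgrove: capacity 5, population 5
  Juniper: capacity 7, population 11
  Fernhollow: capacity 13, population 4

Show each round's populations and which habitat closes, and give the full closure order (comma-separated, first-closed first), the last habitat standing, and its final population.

Round 1: Ashgrove=5 Dunmere=17 Fernhollow=4 Juniper=11 → close Dunmere (overflow 6)
  17÷3 = 5 each, +1 to first 2
Round 2: Ashgrove=11 Fernhollow=10 Juniper=16 → close Juniper (overflow 9)
  16÷2 = 8 each, +1 to first 0
Round 3: Ashgrove=19 Fernhollow=18 → close Ashgrove (overflow 14)
  19÷1 = 19 each, +1 to first 0

Closure order: Dunmere, Juniper, Ashgrove
Last habitat: Fernhollow with 37 animals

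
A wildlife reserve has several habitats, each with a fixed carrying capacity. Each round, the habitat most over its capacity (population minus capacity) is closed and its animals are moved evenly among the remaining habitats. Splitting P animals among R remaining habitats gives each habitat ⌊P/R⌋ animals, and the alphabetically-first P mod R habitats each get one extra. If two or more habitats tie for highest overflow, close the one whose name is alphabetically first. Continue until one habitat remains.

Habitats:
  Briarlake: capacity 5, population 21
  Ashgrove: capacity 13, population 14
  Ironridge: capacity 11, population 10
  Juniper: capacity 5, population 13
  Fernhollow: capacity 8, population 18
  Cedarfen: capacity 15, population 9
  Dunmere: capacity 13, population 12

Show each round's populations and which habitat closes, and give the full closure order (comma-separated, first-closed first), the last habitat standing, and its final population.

Round 1: Ashgrove=14 Briarlake=21 Cedarfen=9 Dunmere=12 Fernhollow=18 Ironridge=10 Juniper=13 → close Briarlake (overflow 16)
  21÷6 = 3 each, +1 to first 3
Round 2: Ashgrove=18 Cedarfen=13 Dunmere=16 Fernhollow=21 Ironridge=13 Juniper=16 → close Fernhollow (overflow 13)
  21÷5 = 4 each, +1 to first 1
Round 3: Ashgrove=23 Cedarfen=17 Dunmere=20 Ironridge=17 Juniper=20 → close Juniper (overflow 15)
  20÷4 = 5 each, +1 to first 0
Round 4: Ashgrove=28 Cedarfen=22 Dunmere=25 Ironridge=22 → close Ashgrove (overflow 15)
  28÷3 = 9 each, +1 to first 1
Round 5: Cedarfen=32 Dunmere=34 Ironridge=31 → close Dunmere (overflow 21)
  34÷2 = 17 each, +1 to first 0
Round 6: Cedarfen=49 Ironridge=48 → close Ironridge (overflow 37)
  48÷1 = 48 each, +1 to first 0

Closure order: Briarlake, Fernhollow, Juniper, Ashgrove, Dunmere, Ironridge
Last habitat: Cedarfen with 97 animals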